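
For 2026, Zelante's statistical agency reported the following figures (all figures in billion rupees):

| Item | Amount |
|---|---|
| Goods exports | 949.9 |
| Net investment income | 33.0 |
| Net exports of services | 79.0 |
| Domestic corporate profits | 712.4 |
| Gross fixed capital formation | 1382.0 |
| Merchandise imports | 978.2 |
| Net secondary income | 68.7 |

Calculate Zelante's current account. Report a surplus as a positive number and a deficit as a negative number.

152.4

Goods balance = 949.9 - 978.2 = -28.3
Services balance = 79.0
Trade balance (goods + services) = -28.3 + 79.0 = 50.7
Net primary income = 33.0
Net secondary income = 68.7
Current account = 50.7 + 33.0 + 68.7 = 152.4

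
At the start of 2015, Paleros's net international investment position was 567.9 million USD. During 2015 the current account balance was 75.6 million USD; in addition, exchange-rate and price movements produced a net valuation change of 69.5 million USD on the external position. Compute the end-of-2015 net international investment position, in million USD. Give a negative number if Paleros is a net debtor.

Change in NIIP = current account + net valuation change = 75.6 + 69.5 = 145.1
End-of-year NIIP = 567.9 + 145.1 = 713.0

713.0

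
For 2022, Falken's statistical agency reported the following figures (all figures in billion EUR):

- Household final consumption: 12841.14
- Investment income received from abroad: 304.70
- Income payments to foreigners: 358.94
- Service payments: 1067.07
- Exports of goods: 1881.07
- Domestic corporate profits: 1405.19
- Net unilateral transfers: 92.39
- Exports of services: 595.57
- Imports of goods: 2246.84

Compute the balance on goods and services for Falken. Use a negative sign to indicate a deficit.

Goods balance = 1881.07 - 2246.84 = -365.77
Services balance = 595.57 - 1067.07 = -471.50
Trade balance (goods + services) = -365.77 + (-471.50) = -837.27

-837.27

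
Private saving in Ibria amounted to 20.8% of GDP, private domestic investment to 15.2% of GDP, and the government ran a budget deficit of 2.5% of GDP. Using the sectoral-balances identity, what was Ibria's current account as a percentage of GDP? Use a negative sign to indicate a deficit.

By the sectoral-balances identity, CA = (S_private - I) + (T - G).
Private balance = 20.8 - 15.2 = 5.6
Government balance (T - G) = -2.5
CA = 5.6 + (-2.5) = 3.1

3.1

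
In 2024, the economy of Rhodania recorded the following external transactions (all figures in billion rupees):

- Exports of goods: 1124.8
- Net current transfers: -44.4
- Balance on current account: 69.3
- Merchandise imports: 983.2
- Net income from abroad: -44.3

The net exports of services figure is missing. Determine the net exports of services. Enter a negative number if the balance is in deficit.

16.4

Current account = goods balance + services balance + net primary income + net secondary income
Sum of the known components = 52.9
Net exports of services = CA - (known components) = 69.3 - 52.9 = 16.4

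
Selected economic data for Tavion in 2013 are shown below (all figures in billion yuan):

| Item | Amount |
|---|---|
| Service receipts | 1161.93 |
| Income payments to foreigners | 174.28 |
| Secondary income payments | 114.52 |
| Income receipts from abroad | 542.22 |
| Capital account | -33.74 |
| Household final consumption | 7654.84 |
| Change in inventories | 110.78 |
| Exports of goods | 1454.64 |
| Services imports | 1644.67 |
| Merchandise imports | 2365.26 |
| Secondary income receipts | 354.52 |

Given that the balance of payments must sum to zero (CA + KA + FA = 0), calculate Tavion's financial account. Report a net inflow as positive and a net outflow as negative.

Goods balance = 1454.64 - 2365.26 = -910.62
Services balance = 1161.93 - 1644.67 = -482.74
Trade balance (goods + services) = -910.62 + (-482.74) = -1393.36
Net primary income = 542.22 - 174.28 = 367.94
Net secondary income = 354.52 - 114.52 = 240.00
Current account = -1393.36 + 367.94 + 240.00 = -785.42
Financial account = -(-785.42 + (-33.74)) = 819.16

819.16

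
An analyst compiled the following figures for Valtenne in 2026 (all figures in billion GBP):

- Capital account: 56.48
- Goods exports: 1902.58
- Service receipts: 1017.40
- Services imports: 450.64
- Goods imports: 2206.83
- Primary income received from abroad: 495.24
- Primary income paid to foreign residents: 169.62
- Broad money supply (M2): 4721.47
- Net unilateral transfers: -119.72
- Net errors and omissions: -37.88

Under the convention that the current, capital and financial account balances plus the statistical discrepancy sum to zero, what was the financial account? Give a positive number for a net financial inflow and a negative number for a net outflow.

Goods balance = 1902.58 - 2206.83 = -304.25
Services balance = 1017.40 - 450.64 = 566.76
Trade balance (goods + services) = -304.25 + 566.76 = 262.51
Net primary income = 495.24 - 169.62 = 325.62
Net secondary income = -119.72
Current account = 262.51 + 325.62 + (-119.72) = 468.41
Financial account = -(468.41 + 56.48 + (-37.88)) = -487.01

-487.01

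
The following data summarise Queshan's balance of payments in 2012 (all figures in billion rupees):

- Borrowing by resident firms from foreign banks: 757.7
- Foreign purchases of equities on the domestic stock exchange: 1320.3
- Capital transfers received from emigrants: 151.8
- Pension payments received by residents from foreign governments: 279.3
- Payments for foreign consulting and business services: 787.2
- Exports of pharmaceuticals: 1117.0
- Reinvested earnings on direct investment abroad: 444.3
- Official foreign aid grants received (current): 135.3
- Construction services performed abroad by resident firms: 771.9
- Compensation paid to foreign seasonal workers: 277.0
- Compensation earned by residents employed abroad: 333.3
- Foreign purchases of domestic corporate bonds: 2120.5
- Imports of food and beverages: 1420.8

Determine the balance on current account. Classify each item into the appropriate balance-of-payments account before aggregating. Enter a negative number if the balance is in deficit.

Goods: 1117.0 - 1420.8 = -303.8
Services: 771.9 - 787.2 = -15.3
Primary income: -277.0 + 444.3 + 333.3 = 500.6
Secondary income: 135.3 + 279.3 = 414.6
Current account = (-303.8) + (-15.3) + 500.6 + 414.6 = 596.1
(Excluded from the current account — financial account: borrowing by resident firms from foreign banks 757.7, foreign purchases of equities on the domestic stock exchange 1320.3, foreign purchases of domestic corporate bonds 2120.5; capital account: capital transfers received from emigrants 151.8.)

596.1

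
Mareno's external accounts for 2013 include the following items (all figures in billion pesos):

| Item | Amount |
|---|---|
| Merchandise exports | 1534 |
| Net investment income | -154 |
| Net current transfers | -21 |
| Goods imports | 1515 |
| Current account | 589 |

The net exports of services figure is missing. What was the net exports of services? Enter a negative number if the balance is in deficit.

Current account = goods balance + services balance + net primary income + net secondary income
Sum of the known components = -156
Net exports of services = CA - (known components) = 589 - (-156) = 745

745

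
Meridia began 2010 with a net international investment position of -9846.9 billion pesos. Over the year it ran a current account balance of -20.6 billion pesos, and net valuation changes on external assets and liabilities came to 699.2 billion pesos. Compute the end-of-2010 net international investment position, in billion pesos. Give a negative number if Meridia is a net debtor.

Change in NIIP = current account + net valuation change = -20.6 + 699.2 = 678.6
End-of-year NIIP = -9846.9 + 678.6 = -9168.3

-9168.3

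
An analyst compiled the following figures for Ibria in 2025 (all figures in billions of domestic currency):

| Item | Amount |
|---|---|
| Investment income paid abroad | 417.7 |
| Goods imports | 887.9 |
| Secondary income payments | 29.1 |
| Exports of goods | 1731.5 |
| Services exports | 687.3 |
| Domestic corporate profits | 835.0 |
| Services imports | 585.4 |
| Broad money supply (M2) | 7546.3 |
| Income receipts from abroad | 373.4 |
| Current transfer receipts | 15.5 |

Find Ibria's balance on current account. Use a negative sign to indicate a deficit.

887.6

Goods balance = 1731.5 - 887.9 = 843.6
Services balance = 687.3 - 585.4 = 101.9
Trade balance (goods + services) = 843.6 + 101.9 = 945.5
Net primary income = 373.4 - 417.7 = -44.3
Net secondary income = 15.5 - 29.1 = -13.6
Current account = 945.5 + (-44.3) + (-13.6) = 887.6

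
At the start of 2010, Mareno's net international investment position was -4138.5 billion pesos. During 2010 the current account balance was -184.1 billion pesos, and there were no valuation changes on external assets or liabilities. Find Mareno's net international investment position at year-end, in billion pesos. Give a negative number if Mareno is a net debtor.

With no valuation effects, change in NIIP = current account = -184.1
End-of-year NIIP = -4138.5 + (-184.1) = -4322.6

-4322.6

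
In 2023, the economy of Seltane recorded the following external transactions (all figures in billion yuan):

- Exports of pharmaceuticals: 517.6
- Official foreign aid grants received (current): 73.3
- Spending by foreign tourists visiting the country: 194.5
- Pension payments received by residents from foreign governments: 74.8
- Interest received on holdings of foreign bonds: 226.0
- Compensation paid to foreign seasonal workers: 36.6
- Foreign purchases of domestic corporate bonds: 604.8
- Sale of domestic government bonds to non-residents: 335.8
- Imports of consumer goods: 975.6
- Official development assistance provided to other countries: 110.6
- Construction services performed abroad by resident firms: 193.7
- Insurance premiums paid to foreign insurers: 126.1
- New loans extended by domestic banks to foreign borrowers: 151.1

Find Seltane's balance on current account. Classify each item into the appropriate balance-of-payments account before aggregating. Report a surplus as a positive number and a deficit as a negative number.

31.0

Goods: -975.6 + 517.6 = -458.0
Services: -126.1 + 194.5 + 193.7 = 262.1
Primary income: 226.0 - 36.6 = 189.4
Secondary income: -110.6 + 73.3 + 74.8 = 37.5
Current account = (-458.0) + 262.1 + 189.4 + 37.5 = 31.0
(Excluded from the current account — financial account: foreign purchases of domestic corporate bonds 604.8, sale of domestic government bonds to non-residents 335.8, new loans extended by domestic banks to foreign borrowers 151.1.)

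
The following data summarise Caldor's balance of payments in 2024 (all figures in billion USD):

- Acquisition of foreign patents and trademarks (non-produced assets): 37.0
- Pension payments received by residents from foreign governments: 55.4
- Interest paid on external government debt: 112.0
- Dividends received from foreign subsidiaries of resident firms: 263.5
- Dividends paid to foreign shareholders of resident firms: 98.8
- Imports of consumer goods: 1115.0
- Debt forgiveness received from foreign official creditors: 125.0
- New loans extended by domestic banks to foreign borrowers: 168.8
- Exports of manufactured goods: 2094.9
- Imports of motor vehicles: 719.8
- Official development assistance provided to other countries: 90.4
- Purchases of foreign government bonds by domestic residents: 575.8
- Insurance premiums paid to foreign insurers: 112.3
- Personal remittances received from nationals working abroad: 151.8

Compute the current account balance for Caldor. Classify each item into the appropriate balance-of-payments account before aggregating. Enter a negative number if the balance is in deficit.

Goods: 2094.9 - 719.8 - 1115.0 = 260.1
Services: -112.3
Primary income: -98.8 - 112.0 + 263.5 = 52.7
Secondary income: 151.8 - 90.4 + 55.4 = 116.8
Current account = 260.1 + (-112.3) + 52.7 + 116.8 = 317.3
(Excluded from the current account — capital account: acquisition of foreign patents and trademarks (non-produced assets) 37.0, debt forgiveness received from foreign official creditors 125.0; financial account: new loans extended by domestic banks to foreign borrowers 168.8, purchases of foreign government bonds by domestic residents 575.8.)

317.3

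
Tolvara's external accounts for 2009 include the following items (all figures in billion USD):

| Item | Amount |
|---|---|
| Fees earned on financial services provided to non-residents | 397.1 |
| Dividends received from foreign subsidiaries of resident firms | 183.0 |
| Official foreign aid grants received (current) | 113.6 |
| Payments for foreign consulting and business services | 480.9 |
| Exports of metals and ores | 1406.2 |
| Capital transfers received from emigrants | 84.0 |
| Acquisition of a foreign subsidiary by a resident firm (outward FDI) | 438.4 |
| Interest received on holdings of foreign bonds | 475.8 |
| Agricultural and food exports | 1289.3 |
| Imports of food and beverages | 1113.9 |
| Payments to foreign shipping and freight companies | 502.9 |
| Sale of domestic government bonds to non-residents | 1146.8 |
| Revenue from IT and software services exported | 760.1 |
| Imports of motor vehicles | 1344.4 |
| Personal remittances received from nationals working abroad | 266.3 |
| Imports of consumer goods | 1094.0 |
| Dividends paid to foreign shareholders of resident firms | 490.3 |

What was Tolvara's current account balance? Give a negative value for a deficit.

Goods: 1406.2 - 1094.0 + 1289.3 - 1344.4 - 1113.9 = -856.8
Services: -502.9 - 480.9 + 397.1 + 760.1 = 173.4
Primary income: 475.8 + 183.0 - 490.3 = 168.5
Secondary income: 113.6 + 266.3 = 379.9
Current account = (-856.8) + 173.4 + 168.5 + 379.9 = -135.0
(Excluded from the current account — capital account: capital transfers received from emigrants 84.0; financial account: acquisition of a foreign subsidiary by a resident firm (outward FDI) 438.4, sale of domestic government bonds to non-residents 1146.8.)

-135.0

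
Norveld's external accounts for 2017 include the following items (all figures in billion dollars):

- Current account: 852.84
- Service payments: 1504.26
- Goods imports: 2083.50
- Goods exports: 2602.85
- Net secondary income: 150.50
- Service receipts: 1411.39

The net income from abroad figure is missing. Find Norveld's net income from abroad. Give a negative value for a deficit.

275.86

Current account = goods balance + services balance + net primary income + net secondary income
Sum of the known components = 576.98
Net income from abroad = CA - (known components) = 852.84 - 576.98 = 275.86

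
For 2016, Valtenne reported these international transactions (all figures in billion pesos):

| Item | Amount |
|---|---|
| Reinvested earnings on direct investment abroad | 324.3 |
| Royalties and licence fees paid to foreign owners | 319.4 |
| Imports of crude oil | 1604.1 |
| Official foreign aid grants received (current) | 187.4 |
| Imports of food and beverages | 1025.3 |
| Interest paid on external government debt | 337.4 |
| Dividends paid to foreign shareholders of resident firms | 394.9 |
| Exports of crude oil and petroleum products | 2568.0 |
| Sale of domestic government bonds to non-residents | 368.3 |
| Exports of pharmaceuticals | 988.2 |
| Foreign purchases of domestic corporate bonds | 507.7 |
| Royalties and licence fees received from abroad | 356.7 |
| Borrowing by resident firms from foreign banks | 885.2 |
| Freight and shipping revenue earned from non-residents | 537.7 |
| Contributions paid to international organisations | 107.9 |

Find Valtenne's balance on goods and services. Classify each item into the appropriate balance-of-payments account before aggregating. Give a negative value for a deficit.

1501.8

Goods: 988.2 - 1025.3 + 2568.0 - 1604.1 = 926.8
Services: 537.7 + 356.7 - 319.4 = 575.0
Trade balance = 926.8 + 575.0 = 1501.8
(Excluded from the trade balance — primary income: reinvested earnings on direct investment abroad 324.3, interest paid on external government debt 337.4, dividends paid to foreign shareholders of resident firms 394.9; secondary income: official foreign aid grants received (current) 187.4, contributions paid to international organisations 107.9; financial account: sale of domestic government bonds to non-residents 368.3, foreign purchases of domestic corporate bonds 507.7, borrowing by resident firms from foreign banks 885.2.)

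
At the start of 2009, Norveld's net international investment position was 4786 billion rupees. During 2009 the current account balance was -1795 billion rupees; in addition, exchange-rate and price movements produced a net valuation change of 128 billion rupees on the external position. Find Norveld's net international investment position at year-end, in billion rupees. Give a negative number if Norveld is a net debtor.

3119

Change in NIIP = current account + net valuation change = -1795 + 128 = -1667
End-of-year NIIP = 4786 + (-1667) = 3119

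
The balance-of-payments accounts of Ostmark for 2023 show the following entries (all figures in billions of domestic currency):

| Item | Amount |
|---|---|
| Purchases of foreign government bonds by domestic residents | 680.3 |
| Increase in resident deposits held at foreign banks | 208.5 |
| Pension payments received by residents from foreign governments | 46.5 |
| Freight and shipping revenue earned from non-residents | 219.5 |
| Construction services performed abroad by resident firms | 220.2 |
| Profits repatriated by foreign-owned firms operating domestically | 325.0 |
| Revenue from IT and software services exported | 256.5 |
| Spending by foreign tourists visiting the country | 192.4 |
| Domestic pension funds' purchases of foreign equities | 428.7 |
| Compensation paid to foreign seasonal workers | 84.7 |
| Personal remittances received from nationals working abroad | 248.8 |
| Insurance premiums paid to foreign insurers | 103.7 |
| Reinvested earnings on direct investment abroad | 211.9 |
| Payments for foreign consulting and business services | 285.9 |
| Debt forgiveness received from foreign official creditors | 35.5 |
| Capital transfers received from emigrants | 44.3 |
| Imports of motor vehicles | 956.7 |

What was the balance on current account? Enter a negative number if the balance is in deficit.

Goods: -956.7
Services: -103.7 + 192.4 + 220.2 + 256.5 - 285.9 + 219.5 = 499.0
Primary income: 211.9 - 84.7 - 325.0 = -197.8
Secondary income: 46.5 + 248.8 = 295.3
Current account = (-956.7) + 499.0 + (-197.8) + 295.3 = -360.2
(Excluded from the current account — financial account: purchases of foreign government bonds by domestic residents 680.3, increase in resident deposits held at foreign banks 208.5, domestic pension funds' purchases of foreign equities 428.7; capital account: debt forgiveness received from foreign official creditors 35.5, capital transfers received from emigrants 44.3.)

-360.2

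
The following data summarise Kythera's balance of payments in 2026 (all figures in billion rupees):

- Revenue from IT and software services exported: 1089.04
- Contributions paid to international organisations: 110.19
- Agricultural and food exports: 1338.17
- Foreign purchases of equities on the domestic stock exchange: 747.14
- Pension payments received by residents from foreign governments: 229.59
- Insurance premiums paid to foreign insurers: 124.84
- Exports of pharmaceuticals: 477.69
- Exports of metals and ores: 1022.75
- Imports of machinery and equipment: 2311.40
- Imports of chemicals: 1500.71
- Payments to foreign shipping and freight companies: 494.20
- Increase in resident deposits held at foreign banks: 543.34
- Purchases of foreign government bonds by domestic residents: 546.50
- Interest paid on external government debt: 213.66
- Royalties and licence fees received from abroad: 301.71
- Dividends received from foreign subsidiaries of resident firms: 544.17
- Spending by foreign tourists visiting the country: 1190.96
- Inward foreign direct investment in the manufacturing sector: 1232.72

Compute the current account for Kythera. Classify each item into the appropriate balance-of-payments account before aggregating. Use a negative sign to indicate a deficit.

1439.08

Goods: 1338.17 + 477.69 - 2311.40 + 1022.75 - 1500.71 = -973.50
Services: 301.71 + 1190.96 - 124.84 - 494.20 + 1089.04 = 1962.67
Primary income: -213.66 + 544.17 = 330.51
Secondary income: -110.19 + 229.59 = 119.40
Current account = (-973.50) + 1962.67 + 330.51 + 119.40 = 1439.08
(Excluded from the current account — financial account: foreign purchases of equities on the domestic stock exchange 747.14, increase in resident deposits held at foreign banks 543.34, purchases of foreign government bonds by domestic residents 546.50, inward foreign direct investment in the manufacturing sector 1232.72.)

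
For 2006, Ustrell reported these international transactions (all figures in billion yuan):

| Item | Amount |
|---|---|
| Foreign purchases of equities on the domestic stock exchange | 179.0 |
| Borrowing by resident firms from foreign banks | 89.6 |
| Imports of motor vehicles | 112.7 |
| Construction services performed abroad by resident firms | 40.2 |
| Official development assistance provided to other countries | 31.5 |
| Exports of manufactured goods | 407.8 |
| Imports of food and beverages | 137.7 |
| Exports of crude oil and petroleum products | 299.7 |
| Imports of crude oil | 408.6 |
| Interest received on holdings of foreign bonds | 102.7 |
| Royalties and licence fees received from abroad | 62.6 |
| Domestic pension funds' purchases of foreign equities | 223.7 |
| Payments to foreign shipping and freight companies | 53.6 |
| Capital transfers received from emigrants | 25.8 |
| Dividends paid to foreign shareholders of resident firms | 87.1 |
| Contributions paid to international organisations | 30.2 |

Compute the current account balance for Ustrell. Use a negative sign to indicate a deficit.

51.6

Goods: -137.7 - 408.6 + 299.7 + 407.8 - 112.7 = 48.5
Services: 40.2 + 62.6 - 53.6 = 49.2
Primary income: 102.7 - 87.1 = 15.6
Secondary income: -31.5 - 30.2 = -61.7
Current account = 48.5 + 49.2 + 15.6 + (-61.7) = 51.6
(Excluded from the current account — financial account: foreign purchases of equities on the domestic stock exchange 179.0, borrowing by resident firms from foreign banks 89.6, domestic pension funds' purchases of foreign equities 223.7; capital account: capital transfers received from emigrants 25.8.)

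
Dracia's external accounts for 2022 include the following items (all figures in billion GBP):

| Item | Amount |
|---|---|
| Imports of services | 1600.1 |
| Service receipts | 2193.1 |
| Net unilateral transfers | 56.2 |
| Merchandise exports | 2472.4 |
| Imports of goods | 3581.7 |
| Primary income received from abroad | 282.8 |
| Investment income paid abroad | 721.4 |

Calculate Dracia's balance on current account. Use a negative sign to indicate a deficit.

Goods balance = 2472.4 - 3581.7 = -1109.3
Services balance = 2193.1 - 1600.1 = 593.0
Trade balance (goods + services) = -1109.3 + 593.0 = -516.3
Net primary income = 282.8 - 721.4 = -438.6
Net secondary income = 56.2
Current account = -516.3 + (-438.6) + 56.2 = -898.7

-898.7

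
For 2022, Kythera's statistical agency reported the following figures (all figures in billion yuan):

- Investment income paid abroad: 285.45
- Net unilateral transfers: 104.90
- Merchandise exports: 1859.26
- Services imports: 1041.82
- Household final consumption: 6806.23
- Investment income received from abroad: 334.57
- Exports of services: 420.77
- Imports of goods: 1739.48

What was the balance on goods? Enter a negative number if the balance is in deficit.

119.78

Goods balance = 1859.26 - 1739.48 = 119.78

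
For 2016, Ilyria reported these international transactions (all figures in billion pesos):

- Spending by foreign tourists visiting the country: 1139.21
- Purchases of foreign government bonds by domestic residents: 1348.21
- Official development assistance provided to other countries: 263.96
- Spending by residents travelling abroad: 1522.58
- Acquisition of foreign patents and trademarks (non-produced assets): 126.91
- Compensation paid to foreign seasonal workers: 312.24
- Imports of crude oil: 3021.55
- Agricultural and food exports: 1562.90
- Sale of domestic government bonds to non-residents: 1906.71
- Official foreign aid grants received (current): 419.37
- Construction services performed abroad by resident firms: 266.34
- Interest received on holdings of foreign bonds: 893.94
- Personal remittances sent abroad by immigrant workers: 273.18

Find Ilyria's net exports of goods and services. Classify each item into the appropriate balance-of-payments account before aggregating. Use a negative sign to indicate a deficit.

Goods: -3021.55 + 1562.90 = -1458.65
Services: 1139.21 - 1522.58 + 266.34 = -117.03
Trade balance = -1458.65 + (-117.03) = -1575.68
(Excluded from the trade balance — financial account: purchases of foreign government bonds by domestic residents 1348.21, sale of domestic government bonds to non-residents 1906.71; secondary income: official development assistance provided to other countries 263.96, official foreign aid grants received (current) 419.37, personal remittances sent abroad by immigrant workers 273.18; capital account: acquisition of foreign patents and trademarks (non-produced assets) 126.91; primary income: compensation paid to foreign seasonal workers 312.24, interest received on holdings of foreign bonds 893.94.)

-1575.68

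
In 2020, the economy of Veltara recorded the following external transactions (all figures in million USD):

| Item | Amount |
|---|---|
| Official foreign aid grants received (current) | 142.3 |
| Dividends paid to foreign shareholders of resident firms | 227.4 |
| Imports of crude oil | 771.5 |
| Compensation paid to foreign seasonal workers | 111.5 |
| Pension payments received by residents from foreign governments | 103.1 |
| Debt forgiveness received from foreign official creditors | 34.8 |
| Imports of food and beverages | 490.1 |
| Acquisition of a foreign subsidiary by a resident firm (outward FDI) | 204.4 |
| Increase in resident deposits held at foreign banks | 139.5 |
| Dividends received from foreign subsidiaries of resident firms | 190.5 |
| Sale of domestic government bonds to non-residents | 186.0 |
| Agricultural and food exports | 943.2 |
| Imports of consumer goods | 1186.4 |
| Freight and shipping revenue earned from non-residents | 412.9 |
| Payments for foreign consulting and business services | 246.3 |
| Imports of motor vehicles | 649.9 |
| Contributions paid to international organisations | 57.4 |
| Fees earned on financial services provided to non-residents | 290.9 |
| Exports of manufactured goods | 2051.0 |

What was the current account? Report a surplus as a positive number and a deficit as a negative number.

393.4

Goods: -771.5 - 649.9 + 2051.0 - 1186.4 - 490.1 + 943.2 = -103.7
Services: -246.3 + 412.9 + 290.9 = 457.5
Primary income: -111.5 + 190.5 - 227.4 = -148.4
Secondary income: 103.1 - 57.4 + 142.3 = 188.0
Current account = (-103.7) + 457.5 + (-148.4) + 188.0 = 393.4
(Excluded from the current account — capital account: debt forgiveness received from foreign official creditors 34.8; financial account: acquisition of a foreign subsidiary by a resident firm (outward FDI) 204.4, increase in resident deposits held at foreign banks 139.5, sale of domestic government bonds to non-residents 186.0.)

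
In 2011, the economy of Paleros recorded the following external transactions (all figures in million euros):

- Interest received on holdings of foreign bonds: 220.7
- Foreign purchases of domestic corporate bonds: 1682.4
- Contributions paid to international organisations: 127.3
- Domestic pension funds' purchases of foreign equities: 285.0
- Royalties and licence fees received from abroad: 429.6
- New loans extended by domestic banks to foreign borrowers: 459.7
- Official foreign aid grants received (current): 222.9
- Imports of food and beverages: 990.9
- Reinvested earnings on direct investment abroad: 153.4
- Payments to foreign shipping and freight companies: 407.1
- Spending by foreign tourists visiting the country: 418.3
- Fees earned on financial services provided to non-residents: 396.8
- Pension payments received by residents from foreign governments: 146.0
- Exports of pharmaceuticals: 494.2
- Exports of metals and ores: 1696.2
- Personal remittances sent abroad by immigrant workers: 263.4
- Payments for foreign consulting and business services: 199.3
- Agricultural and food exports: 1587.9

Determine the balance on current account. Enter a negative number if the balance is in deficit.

Goods: 1587.9 - 990.9 + 1696.2 + 494.2 = 2787.4
Services: -407.1 - 199.3 + 418.3 + 429.6 + 396.8 = 638.3
Primary income: 220.7 + 153.4 = 374.1
Secondary income: 146.0 - 263.4 - 127.3 + 222.9 = -21.8
Current account = 2787.4 + 638.3 + 374.1 + (-21.8) = 3778.0
(Excluded from the current account — financial account: foreign purchases of domestic corporate bonds 1682.4, domestic pension funds' purchases of foreign equities 285.0, new loans extended by domestic banks to foreign borrowers 459.7.)

3778.0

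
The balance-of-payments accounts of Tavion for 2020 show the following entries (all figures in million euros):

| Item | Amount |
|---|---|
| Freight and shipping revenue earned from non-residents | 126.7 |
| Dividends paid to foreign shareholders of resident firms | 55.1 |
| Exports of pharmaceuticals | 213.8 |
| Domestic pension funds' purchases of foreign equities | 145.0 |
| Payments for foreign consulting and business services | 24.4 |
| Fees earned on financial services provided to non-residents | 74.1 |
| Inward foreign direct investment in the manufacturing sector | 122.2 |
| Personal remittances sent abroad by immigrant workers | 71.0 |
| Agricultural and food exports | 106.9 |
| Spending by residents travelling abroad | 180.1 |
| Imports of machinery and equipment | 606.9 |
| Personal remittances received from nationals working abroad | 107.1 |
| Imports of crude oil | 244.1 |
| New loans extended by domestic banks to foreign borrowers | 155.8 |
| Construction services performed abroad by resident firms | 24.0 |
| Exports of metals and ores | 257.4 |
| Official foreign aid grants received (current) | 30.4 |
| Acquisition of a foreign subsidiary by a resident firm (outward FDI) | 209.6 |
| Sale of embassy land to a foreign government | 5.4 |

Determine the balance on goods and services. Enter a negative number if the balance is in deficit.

Goods: 257.4 + 106.9 - 244.1 - 606.9 + 213.8 = -272.9
Services: 126.7 + 24.0 - 180.1 + 74.1 - 24.4 = 20.3
Trade balance = -272.9 + 20.3 = -252.6
(Excluded from the trade balance — primary income: dividends paid to foreign shareholders of resident firms 55.1; financial account: domestic pension funds' purchases of foreign equities 145.0, inward foreign direct investment in the manufacturing sector 122.2, new loans extended by domestic banks to foreign borrowers 155.8, acquisition of a foreign subsidiary by a resident firm (outward FDI) 209.6; secondary income: personal remittances sent abroad by immigrant workers 71.0, personal remittances received from nationals working abroad 107.1, official foreign aid grants received (current) 30.4; capital account: sale of embassy land to a foreign government 5.4.)

-252.6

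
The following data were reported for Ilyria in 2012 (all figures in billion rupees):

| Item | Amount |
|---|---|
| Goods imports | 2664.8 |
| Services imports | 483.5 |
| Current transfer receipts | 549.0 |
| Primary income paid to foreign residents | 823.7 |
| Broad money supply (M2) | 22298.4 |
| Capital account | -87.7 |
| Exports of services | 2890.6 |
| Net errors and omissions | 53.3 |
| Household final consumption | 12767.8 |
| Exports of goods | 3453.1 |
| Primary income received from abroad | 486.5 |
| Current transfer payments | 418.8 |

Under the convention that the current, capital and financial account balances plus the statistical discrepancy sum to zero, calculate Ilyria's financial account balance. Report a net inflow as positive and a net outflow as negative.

Goods balance = 3453.1 - 2664.8 = 788.3
Services balance = 2890.6 - 483.5 = 2407.1
Trade balance (goods + services) = 788.3 + 2407.1 = 3195.4
Net primary income = 486.5 - 823.7 = -337.2
Net secondary income = 549.0 - 418.8 = 130.2
Current account = 3195.4 + (-337.2) + 130.2 = 2988.4
Financial account = -(2988.4 + (-87.7) + 53.3) = -2954.0

-2954.0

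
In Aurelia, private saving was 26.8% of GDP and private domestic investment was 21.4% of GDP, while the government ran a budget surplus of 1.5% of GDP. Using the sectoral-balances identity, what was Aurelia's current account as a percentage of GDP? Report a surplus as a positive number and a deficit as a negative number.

6.9

By the sectoral-balances identity, CA = (S_private - I) + (T - G).
Private balance = 26.8 - 21.4 = 5.4
Government balance (T - G) = 1.5
CA = 5.4 + 1.5 = 6.9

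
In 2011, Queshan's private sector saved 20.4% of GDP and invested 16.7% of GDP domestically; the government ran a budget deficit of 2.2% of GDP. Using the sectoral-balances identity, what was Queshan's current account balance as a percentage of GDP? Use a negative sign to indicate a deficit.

1.5

By the sectoral-balances identity, CA = (S_private - I) + (T - G).
Private balance = 20.4 - 16.7 = 3.7
Government balance (T - G) = -2.2
CA = 3.7 + (-2.2) = 1.5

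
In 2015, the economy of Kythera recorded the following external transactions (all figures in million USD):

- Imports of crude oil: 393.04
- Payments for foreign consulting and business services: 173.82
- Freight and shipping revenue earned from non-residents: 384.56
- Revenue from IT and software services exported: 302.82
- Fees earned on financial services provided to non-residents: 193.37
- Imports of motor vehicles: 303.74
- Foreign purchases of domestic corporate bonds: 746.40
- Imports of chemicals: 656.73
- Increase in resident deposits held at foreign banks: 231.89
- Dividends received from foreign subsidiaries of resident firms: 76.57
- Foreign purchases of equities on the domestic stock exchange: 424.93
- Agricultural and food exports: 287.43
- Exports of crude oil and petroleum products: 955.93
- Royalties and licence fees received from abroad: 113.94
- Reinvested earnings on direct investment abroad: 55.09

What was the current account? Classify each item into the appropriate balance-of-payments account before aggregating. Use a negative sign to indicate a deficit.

Goods: 287.43 + 955.93 - 303.74 - 393.04 - 656.73 = -110.15
Services: -173.82 + 113.94 + 302.82 + 384.56 + 193.37 = 820.87
Primary income: 76.57 + 55.09 = 131.66
Current account = (-110.15) + 820.87 + 131.66 = 842.38
(Excluded from the current account — financial account: foreign purchases of domestic corporate bonds 746.40, increase in resident deposits held at foreign banks 231.89, foreign purchases of equities on the domestic stock exchange 424.93.)

842.38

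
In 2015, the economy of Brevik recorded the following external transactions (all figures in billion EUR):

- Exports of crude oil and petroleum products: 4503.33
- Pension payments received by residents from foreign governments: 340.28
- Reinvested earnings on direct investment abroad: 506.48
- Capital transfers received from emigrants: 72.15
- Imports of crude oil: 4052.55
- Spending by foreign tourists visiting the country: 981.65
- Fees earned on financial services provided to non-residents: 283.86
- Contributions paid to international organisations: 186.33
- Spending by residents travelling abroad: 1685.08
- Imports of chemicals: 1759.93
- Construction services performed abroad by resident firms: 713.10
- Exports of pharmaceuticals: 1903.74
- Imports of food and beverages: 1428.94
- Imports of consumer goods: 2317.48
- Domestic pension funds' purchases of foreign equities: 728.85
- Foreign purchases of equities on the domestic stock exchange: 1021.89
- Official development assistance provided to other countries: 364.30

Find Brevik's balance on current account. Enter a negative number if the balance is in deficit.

Goods: -1759.93 - 4052.55 + 4503.33 + 1903.74 - 1428.94 - 2317.48 = -3151.83
Services: 981.65 - 1685.08 + 283.86 + 713.10 = 293.53
Primary income: 506.48
Secondary income: -364.30 - 186.33 + 340.28 = -210.35
Current account = (-3151.83) + 293.53 + 506.48 + (-210.35) = -2562.17
(Excluded from the current account — capital account: capital transfers received from emigrants 72.15; financial account: domestic pension funds' purchases of foreign equities 728.85, foreign purchases of equities on the domestic stock exchange 1021.89.)

-2562.17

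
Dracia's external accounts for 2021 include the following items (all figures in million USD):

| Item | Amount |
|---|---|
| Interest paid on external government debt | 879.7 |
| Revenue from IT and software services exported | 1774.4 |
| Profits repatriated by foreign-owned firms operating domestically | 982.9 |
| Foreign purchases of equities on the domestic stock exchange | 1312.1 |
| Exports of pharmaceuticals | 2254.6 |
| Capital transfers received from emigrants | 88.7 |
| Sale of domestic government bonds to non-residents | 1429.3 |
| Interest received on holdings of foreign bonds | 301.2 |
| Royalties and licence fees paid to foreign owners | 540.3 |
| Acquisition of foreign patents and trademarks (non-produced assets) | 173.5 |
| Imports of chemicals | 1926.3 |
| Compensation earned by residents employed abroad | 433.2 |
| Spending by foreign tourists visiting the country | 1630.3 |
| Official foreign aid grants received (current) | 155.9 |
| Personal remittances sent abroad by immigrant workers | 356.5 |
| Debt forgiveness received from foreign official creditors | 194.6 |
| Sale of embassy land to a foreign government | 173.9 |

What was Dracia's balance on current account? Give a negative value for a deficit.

1863.9

Goods: 2254.6 - 1926.3 = 328.3
Services: -540.3 + 1774.4 + 1630.3 = 2864.4
Primary income: -879.7 + 433.2 - 982.9 + 301.2 = -1128.2
Secondary income: 155.9 - 356.5 = -200.6
Current account = 328.3 + 2864.4 + (-1128.2) + (-200.6) = 1863.9
(Excluded from the current account — financial account: foreign purchases of equities on the domestic stock exchange 1312.1, sale of domestic government bonds to non-residents 1429.3; capital account: capital transfers received from emigrants 88.7, acquisition of foreign patents and trademarks (non-produced assets) 173.5, debt forgiveness received from foreign official creditors 194.6, sale of embassy land to a foreign government 173.9.)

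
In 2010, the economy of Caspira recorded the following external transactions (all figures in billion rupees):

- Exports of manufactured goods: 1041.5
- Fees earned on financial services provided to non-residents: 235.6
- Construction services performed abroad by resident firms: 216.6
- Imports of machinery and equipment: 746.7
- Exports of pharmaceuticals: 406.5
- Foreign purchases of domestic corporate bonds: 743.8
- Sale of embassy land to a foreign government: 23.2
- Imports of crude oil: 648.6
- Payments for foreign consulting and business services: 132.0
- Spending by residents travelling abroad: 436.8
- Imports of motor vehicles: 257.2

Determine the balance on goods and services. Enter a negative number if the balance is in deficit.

Goods: 406.5 - 746.7 - 257.2 - 648.6 + 1041.5 = -204.5
Services: 235.6 - 436.8 - 132.0 + 216.6 = -116.6
Trade balance = -204.5 + (-116.6) = -321.1
(Excluded from the trade balance — financial account: foreign purchases of domestic corporate bonds 743.8; capital account: sale of embassy land to a foreign government 23.2.)

-321.1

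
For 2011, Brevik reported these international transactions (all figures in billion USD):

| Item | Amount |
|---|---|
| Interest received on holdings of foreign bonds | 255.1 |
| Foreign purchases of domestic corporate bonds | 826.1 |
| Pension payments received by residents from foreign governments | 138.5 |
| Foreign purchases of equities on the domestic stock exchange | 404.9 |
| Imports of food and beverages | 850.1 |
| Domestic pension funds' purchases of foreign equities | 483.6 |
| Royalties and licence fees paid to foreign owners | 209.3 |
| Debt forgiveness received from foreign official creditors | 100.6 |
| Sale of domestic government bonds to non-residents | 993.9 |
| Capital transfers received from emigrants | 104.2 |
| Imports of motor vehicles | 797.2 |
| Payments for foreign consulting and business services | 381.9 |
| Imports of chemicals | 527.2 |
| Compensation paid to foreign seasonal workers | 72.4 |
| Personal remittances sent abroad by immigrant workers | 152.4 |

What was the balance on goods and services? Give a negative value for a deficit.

Goods: -850.1 - 527.2 - 797.2 = -2174.5
Services: -381.9 - 209.3 = -591.2
Trade balance = -2174.5 + (-591.2) = -2765.7
(Excluded from the trade balance — primary income: interest received on holdings of foreign bonds 255.1, compensation paid to foreign seasonal workers 72.4; financial account: foreign purchases of domestic corporate bonds 826.1, foreign purchases of equities on the domestic stock exchange 404.9, domestic pension funds' purchases of foreign equities 483.6, sale of domestic government bonds to non-residents 993.9; secondary income: pension payments received by residents from foreign governments 138.5, personal remittances sent abroad by immigrant workers 152.4; capital account: debt forgiveness received from foreign official creditors 100.6, capital transfers received from emigrants 104.2.)

-2765.7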